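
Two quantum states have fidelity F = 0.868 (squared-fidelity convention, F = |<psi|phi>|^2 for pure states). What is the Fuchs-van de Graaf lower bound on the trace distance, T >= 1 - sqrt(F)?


Fuchs-van de Graaf (squared-fidelity convention): 1 - sqrt(F) <= T <= sqrt(1 - F).
Lower bound: T >= 1 - sqrt(F)
sqrt(F) = sqrt(0.868) = 0.9317
T >= 1 - 0.9317
T >= 0.0683

0.0683


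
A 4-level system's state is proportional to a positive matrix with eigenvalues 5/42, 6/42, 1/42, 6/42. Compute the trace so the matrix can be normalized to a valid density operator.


tr(M) = sum of eigenvalues
= 5/42 + 6/42 + 1/42 + 6/42
= 18/42
= 0.4286

0.4286


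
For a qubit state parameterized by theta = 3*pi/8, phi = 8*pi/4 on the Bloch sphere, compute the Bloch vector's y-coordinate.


theta = 1.1781, phi = 6.2832
r_y = sin(theta)*sin(phi) = 0.9239 * 0.0000
r_y = 0.0000

0.0000


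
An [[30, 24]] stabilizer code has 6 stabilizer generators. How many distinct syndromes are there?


Each stabilizer generator gives a binary (+1 or -1) measurement outcome.
With 6 independent generators:
Total syndromes = 2^6
= 64

64


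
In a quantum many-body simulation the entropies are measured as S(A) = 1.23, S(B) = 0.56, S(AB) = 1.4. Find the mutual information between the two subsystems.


I(A:B) = S(A) + S(B) - S(AB)
= 1.23 + 0.56 - 1.4
= 0.3900

0.3900


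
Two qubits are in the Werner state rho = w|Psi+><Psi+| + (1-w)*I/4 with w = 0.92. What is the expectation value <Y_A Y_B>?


|Psi+> = (|01> + |10>)/sqrt(2)
For the pure Bell state, <Y_A Y_B> = +1 (Bell-state Pauli correlator).
The maximally-mixed part I/4 has tr(I/4 * P tensor P) = 0 for any traceless Pauli P.
So <Y_A Y_B>_rho = w * (+1) + (1 - w) * 0
= 0.92 * (+1)
= 0.9200

0.9200


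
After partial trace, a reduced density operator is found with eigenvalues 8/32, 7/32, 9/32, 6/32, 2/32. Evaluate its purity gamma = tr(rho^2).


tr(rho^2) = sum of eigenvalues squared
= (8/32)^2 + (7/32)^2 + (9/32)^2 + (6/32)^2 + (2/32)^2
= (64 + 49 + 81 + 36 + 4) / 1024
= 234/1024
= 0.2285

0.2285


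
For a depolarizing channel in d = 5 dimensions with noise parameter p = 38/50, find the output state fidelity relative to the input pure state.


F = (1-p) + p/d
= (1 - 0.7600) + 0.7600/5
= 0.2400 + 0.1520
= 0.3920

0.3920


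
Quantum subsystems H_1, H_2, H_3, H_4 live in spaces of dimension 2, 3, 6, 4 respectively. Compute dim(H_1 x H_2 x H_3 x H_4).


dim(H_1 x H_2 x H_3 x H_4) = 2 * 3 * 6 * 4
= 6 * 6 * 4
= 36 * 4
= 144

144


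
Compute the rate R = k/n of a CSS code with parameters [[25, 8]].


Code rate R = k/n
= 8/25
= 0.3200

0.3200


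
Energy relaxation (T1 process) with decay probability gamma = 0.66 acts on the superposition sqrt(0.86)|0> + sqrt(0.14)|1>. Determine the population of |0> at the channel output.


For amplitude damping with parameter gamma on state sqrt(a)|0> + sqrt(b)|1>:
alpha^2 = 0.86, beta^2 = 0.14
P(|0>) = alpha^2 + gamma * beta^2
= 0.86 + 0.66 * 0.14
= 0.86 + 0.0924
= 0.9524

0.9524


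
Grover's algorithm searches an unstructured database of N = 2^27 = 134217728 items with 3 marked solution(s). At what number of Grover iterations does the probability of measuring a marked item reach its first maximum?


After j Grover iterations the success probability is P(j) = sin^2((2j+1)*theta), where sin(theta) = sqrt(k/N).
N = 2^27 = 134217728, k = 3
sin(theta) = sqrt(k/N) = 0.0001495049892
theta = arcsin(sqrt(k/N)) = 0.0001495049897 rad
P(j) reaches its first maximum when (2j+1)*theta is as close as possible to pi/2, i.e. j = round(pi/(4*theta) - 1/2).
pi/(4*theta) - 1/2 = 5252.8241
(For comparison, the common estimate pi/4 * sqrt(N/k) = 5253.3241; the exact maximiser is used here.)
Optimal iterations = 5253

5253


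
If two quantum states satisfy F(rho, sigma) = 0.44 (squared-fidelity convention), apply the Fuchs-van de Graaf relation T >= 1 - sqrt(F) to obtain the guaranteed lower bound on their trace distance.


Fuchs-van de Graaf (squared-fidelity convention): 1 - sqrt(F) <= T <= sqrt(1 - F).
Lower bound: T >= 1 - sqrt(F)
sqrt(F) = sqrt(0.44) = 0.6633
T >= 1 - 0.6633
T >= 0.3367

0.3367


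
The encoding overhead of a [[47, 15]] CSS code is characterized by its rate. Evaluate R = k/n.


Code rate R = k/n
= 15/47
= 0.3191

0.3191


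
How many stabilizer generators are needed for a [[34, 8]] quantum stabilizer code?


For an [[n,k]] stabilizer code:
Number of stabilizer generators = n - k
= 34 - 8
= 26

26


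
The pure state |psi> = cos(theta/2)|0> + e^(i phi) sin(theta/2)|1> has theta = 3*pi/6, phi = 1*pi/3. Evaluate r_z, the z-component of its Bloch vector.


theta = 1.5708, phi = 1.0472
r_z = cos(theta) = 0.0000

0.0000


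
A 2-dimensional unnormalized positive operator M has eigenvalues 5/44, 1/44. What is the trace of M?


tr(M) = sum of eigenvalues
= 5/44 + 1/44
= 6/44
= 0.1364

0.1364


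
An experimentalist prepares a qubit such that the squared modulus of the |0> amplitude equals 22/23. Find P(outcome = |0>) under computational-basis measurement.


|alpha|^2 = 22/23 = 0.9565
|beta|^2 = 1 - 22/23 = 1/23 = 0.0435
P(|0>) = |alpha|^2 = 0.9565

0.9565


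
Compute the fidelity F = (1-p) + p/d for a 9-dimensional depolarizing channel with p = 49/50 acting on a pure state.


F = (1-p) + p/d
= (1 - 0.9800) + 0.9800/9
= 0.0200 + 0.1089
= 0.1289

0.1289


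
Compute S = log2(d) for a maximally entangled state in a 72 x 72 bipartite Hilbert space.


For a maximally entangled state in d x d:
S = log2(d) = log2(72)
= 6.1699

6.1699


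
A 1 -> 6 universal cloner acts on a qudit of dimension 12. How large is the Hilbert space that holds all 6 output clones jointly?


Output space = H^(tensor 6) where dim(H) = 12
dim = 12^6
= 144 (after 2 factors)
= 1728 (after 3 factors)
= 20736 (after 4 factors)
= 248832 (after 5 factors)
= 2985984 (after 6 factors)
= 2985984

2985984


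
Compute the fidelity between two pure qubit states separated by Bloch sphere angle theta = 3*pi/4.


For states separated by angle theta on Bloch sphere:
F = cos^2(theta/2)
theta = 3*pi/4 = 2.3562
theta/2 = 1.1781
cos(theta/2) = 0.3827
F = 0.1464

0.1464


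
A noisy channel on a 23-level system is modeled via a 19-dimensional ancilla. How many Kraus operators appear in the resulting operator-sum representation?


Tracing out the environment in an orthonormal basis {|i>_E} gives Kraus operators K_i = <i|_E U |0>_E.
Number of Kraus operators = dim(H_env) = d_env
= 19

19


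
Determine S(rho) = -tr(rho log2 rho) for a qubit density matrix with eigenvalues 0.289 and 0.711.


S = -p*log2(p) - (1-p)*log2(1-p)
p = 0.2890, 1-p = 0.7110
= -0.2890 * log2(0.2890) - 0.7110 * log2(0.7110)
= -(-0.5176) - (-0.3499)
= 0.8674

0.8674


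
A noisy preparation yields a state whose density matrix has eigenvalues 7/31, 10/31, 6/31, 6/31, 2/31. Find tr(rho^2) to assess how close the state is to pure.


tr(rho^2) = sum of eigenvalues squared
= (7/31)^2 + (10/31)^2 + (6/31)^2 + (6/31)^2 + (2/31)^2
= (49 + 100 + 36 + 36 + 4) / 961
= 225/961
= 0.2341

0.2341


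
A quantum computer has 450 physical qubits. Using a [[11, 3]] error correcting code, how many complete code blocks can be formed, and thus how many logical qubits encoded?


Each code block uses 11 physical qubits for 3 logical qubit(s).
Number of complete blocks = floor(450 / 11) = 40
Logical qubits = 40 * 3
= 120

120


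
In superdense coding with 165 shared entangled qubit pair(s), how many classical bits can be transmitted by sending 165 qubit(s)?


Superdense coding allows 2 classical bits per shared entangled pair.
165 pair(s) -> 2 * 165 = 330 classical bits

330


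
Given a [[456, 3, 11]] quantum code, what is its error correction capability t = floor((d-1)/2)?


Code parameters: [[456, 3, 11]], distance d = 11.
Number of correctable errors = floor((d-1)/2)
= floor((11 - 1)/2)
= floor(10/2)
= 5

5


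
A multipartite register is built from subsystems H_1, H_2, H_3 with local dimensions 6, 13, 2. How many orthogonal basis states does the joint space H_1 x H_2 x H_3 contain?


dim(H_1 x H_2 x H_3) = 6 * 13 * 2
= 78 * 2
= 156

156


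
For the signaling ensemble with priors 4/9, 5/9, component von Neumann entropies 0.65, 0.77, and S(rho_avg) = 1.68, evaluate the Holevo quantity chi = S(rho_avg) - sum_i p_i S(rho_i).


chi = S(rho) - sum_i p_i * S(rho_i)
Weighted entropy = 4/9 * 0.65 + 5/9 * 0.77
= 0.7167
chi = 1.68 - 0.7167
= 0.9633

0.9633


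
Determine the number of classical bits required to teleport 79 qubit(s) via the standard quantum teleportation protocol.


Quantum teleportation requires 2 classical bits per qubit teleported.
79 qubit(s) -> 2 * 79 = 158 classical bits

158


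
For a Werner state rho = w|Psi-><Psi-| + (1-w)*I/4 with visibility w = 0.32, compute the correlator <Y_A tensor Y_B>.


|Psi-> = (|01> - |10>)/sqrt(2)
For the pure Bell state, <Y_A Y_B> = -1 (Bell-state Pauli correlator).
The maximally-mixed part I/4 has tr(I/4 * P tensor P) = 0 for any traceless Pauli P.
So <Y_A Y_B>_rho = w * (-1) + (1 - w) * 0
= 0.32 * (-1)
= -0.3200

-0.3200


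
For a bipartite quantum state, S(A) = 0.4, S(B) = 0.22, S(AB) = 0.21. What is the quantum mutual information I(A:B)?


I(A:B) = S(A) + S(B) - S(AB)
= 0.4 + 0.22 - 0.21
= 0.4100

0.4100


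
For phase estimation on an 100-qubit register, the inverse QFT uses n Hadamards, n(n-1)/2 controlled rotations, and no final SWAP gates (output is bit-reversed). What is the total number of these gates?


Hadamard gates: 100
Controlled rotations: n*(n-1)/2 = 100*99/2 = 4950
SWAP gates: 0 (omitted)
Total = 100 + 4950
= 5050

5050


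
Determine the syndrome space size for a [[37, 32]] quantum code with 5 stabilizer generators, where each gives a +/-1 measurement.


Each stabilizer generator gives a binary (+1 or -1) measurement outcome.
With 5 independent generators:
Total syndromes = 2^5
= 32

32


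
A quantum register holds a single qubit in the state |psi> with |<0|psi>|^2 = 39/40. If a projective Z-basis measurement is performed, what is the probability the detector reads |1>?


|alpha|^2 = 39/40 = 0.9750
|beta|^2 = 1 - 39/40 = 1/40 = 0.0250
P(|1>) = |beta|^2 = 0.0250

0.0250


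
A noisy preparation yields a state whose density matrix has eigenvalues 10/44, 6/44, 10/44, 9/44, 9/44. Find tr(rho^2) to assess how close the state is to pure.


tr(rho^2) = sum of eigenvalues squared
= (10/44)^2 + (6/44)^2 + (10/44)^2 + (9/44)^2 + (9/44)^2
= (100 + 36 + 100 + 81 + 81) / 1936
= 398/1936
= 0.2056

0.2056


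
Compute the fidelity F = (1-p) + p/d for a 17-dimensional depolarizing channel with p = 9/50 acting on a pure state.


F = (1-p) + p/d
= (1 - 0.1800) + 0.1800/17
= 0.8200 + 0.0106
= 0.8306

0.8306


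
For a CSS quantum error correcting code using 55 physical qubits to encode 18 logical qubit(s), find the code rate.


Code rate R = k/n
= 18/55
= 0.3273

0.3273


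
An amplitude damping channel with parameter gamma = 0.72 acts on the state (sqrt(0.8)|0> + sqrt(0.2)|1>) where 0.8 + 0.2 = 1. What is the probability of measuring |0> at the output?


For amplitude damping with parameter gamma on state sqrt(a)|0> + sqrt(b)|1>:
alpha^2 = 0.8, beta^2 = 0.2
P(|0>) = alpha^2 + gamma * beta^2
= 0.8 + 0.72 * 0.2
= 0.8 + 0.1440
= 0.9440

0.9440


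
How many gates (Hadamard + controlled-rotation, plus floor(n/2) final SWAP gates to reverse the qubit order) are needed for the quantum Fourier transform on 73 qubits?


Hadamard gates: 73
Controlled rotations: n*(n-1)/2 = 73*72/2 = 2628
SWAP gates: floor(n/2) = floor(73/2) = 36
Total = 73 + 2628 + 36
= 2737

2737


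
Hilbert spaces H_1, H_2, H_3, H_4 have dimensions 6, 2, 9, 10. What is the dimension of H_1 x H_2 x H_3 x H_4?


dim(H_1 x H_2 x H_3 x H_4) = 6 * 2 * 9 * 10
= 12 * 9 * 10
= 108 * 10
= 1080

1080


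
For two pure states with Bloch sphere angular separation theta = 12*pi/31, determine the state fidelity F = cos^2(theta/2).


For states separated by angle theta on Bloch sphere:
F = cos^2(theta/2)
theta = 12*pi/31 = 1.2161
theta/2 = 0.6081
cos(theta/2) = 0.8208
F = 0.6737

0.6737


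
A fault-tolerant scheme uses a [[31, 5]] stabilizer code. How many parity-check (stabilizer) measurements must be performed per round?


For an [[n,k]] stabilizer code:
Number of stabilizer generators = n - k
= 31 - 5
= 26

26


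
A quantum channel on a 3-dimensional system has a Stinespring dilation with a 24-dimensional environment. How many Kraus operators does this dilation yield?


Tracing out the environment in an orthonormal basis {|i>_E} gives Kraus operators K_i = <i|_E U |0>_E.
Number of Kraus operators = dim(H_env) = d_env
= 24

24


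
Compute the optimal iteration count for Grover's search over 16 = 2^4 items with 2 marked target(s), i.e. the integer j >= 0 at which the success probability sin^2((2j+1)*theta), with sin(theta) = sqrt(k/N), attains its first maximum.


After j Grover iterations the success probability is P(j) = sin^2((2j+1)*theta), where sin(theta) = sqrt(k/N).
N = 2^4 = 16, k = 2
sin(theta) = sqrt(k/N) = 0.3535533906
theta = arcsin(sqrt(k/N)) = 0.3613671239 rad
P(j) reaches its first maximum when (2j+1)*theta is as close as possible to pi/2, i.e. j = round(pi/(4*theta) - 1/2).
pi/(4*theta) - 1/2 = 1.6734
(For comparison, the common estimate pi/4 * sqrt(N/k) = 2.2214; the exact maximiser is used here.)
Optimal iterations = 2

2


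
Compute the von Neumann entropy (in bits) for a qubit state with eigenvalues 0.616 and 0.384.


S = -p*log2(p) - (1-p)*log2(1-p)
p = 0.6160, 1-p = 0.3840
= -0.6160 * log2(0.6160) - 0.3840 * log2(0.3840)
= -(-0.4306) - (-0.5302)
= 0.9608

0.9608


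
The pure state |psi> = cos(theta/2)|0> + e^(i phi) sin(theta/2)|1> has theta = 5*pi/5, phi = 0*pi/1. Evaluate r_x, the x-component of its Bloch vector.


theta = 3.1416, phi = 0.0000
r_x = sin(theta)*cos(phi) = 0.0000 * 1.0000
r_x = 0.0000

0.0000


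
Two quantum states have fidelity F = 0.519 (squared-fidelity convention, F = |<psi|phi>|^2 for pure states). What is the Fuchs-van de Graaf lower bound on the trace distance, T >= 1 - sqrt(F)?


Fuchs-van de Graaf (squared-fidelity convention): 1 - sqrt(F) <= T <= sqrt(1 - F).
Lower bound: T >= 1 - sqrt(F)
sqrt(F) = sqrt(0.519) = 0.7204
T >= 1 - 0.7204
T >= 0.2796

0.2796


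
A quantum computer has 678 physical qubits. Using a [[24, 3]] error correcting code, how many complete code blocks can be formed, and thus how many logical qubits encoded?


Each code block uses 24 physical qubits for 3 logical qubit(s).
Number of complete blocks = floor(678 / 24) = 28
Logical qubits = 28 * 3
= 84

84


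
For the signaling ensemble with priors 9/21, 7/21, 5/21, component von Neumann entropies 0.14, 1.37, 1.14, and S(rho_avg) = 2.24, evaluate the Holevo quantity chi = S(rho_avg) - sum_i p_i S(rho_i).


chi = S(rho) - sum_i p_i * S(rho_i)
Weighted entropy = 9/21 * 0.14 + 7/21 * 1.37 + 5/21 * 1.14
= 0.7881
chi = 2.24 - 0.7881
= 1.4519

1.4519


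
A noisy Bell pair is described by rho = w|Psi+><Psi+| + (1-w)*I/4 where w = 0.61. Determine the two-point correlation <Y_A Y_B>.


|Psi+> = (|01> + |10>)/sqrt(2)
For the pure Bell state, <Y_A Y_B> = +1 (Bell-state Pauli correlator).
The maximally-mixed part I/4 has tr(I/4 * P tensor P) = 0 for any traceless Pauli P.
So <Y_A Y_B>_rho = w * (+1) + (1 - w) * 0
= 0.61 * (+1)
= 0.6100

0.6100


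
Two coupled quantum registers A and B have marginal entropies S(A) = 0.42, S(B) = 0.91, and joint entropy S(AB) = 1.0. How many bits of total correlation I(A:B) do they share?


I(A:B) = S(A) + S(B) - S(AB)
= 0.42 + 0.91 - 1.0
= 0.3300

0.3300


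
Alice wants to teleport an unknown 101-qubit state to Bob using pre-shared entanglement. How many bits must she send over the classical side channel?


Quantum teleportation requires 2 classical bits per qubit teleported.
101 qubit(s) -> 2 * 101 = 202 classical bits

202


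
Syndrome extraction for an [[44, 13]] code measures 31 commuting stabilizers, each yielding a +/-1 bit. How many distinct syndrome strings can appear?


Each stabilizer generator gives a binary (+1 or -1) measurement outcome.
With 31 independent generators:
Total syndromes = 2^31
= 2147483648

2147483648


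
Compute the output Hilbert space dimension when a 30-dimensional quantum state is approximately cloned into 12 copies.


Output space = H^(tensor 12) where dim(H) = 30
dim = 30^12
= 900 (after 2 factors)
= 27000 (after 3 factors)
= 810000 (after 4 factors)
= 24300000 (after 5 factors)
= 729000000 (after 6 factors)
= 21870000000 (after 7 factors)
= 656100000000 (after 8 factors)
= 19683000000000 (after 9 factors)
= 590490000000000 (after 10 factors)
= 17714700000000000 (after 11 factors)
= 531441000000000000 (after 12 factors)
= 531441000000000000

531441000000000000


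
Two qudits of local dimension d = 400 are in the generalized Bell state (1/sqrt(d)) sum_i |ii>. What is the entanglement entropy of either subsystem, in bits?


For a maximally entangled state in d x d:
S = log2(d) = log2(400)
= 8.6439

8.6439


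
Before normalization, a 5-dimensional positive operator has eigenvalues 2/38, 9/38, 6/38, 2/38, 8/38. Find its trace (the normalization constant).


tr(M) = sum of eigenvalues
= 2/38 + 9/38 + 6/38 + 2/38 + 8/38
= 27/38
= 0.7105

0.7105


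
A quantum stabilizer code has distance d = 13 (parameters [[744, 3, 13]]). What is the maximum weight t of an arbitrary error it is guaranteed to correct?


Code parameters: [[744, 3, 13]], distance d = 13.
Number of correctable errors = floor((d-1)/2)
= floor((13 - 1)/2)
= floor(12/2)
= 6

6


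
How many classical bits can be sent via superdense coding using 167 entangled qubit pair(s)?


Superdense coding allows 2 classical bits per shared entangled pair.
167 pair(s) -> 2 * 167 = 334 classical bits

334


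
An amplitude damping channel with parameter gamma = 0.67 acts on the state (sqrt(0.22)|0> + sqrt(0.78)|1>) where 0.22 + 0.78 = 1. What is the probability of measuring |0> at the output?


For amplitude damping with parameter gamma on state sqrt(a)|0> + sqrt(b)|1>:
alpha^2 = 0.22, beta^2 = 0.78
P(|0>) = alpha^2 + gamma * beta^2
= 0.22 + 0.67 * 0.78
= 0.22 + 0.5226
= 0.7426

0.7426


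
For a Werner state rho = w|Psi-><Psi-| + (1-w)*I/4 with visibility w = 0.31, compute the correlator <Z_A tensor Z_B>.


|Psi-> = (|01> - |10>)/sqrt(2)
For the pure Bell state, <Z_A Z_B> = -1 (Bell-state Pauli correlator).
The maximally-mixed part I/4 has tr(I/4 * P tensor P) = 0 for any traceless Pauli P.
So <Z_A Z_B>_rho = w * (-1) + (1 - w) * 0
= 0.31 * (-1)
= -0.3100

-0.3100


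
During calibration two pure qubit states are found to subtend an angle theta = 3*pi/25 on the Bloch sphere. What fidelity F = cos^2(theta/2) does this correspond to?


For states separated by angle theta on Bloch sphere:
F = cos^2(theta/2)
theta = 3*pi/25 = 0.3770
theta/2 = 0.1885
cos(theta/2) = 0.9823
F = 0.9649

0.9649


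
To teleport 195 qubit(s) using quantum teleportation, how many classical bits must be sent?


Quantum teleportation requires 2 classical bits per qubit teleported.
195 qubit(s) -> 2 * 195 = 390 classical bits

390


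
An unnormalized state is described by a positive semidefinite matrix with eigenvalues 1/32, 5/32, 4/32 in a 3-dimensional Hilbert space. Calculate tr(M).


tr(M) = sum of eigenvalues
= 1/32 + 5/32 + 4/32
= 10/32
= 0.3125

0.3125


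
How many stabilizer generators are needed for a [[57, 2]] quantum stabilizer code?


For an [[n,k]] stabilizer code:
Number of stabilizer generators = n - k
= 57 - 2
= 55

55


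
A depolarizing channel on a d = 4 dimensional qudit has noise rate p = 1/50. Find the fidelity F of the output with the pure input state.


F = (1-p) + p/d
= (1 - 0.0200) + 0.0200/4
= 0.9800 + 0.0050
= 0.9850

0.9850


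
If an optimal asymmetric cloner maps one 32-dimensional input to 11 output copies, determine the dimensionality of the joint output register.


Output space = H^(tensor 11) where dim(H) = 32
dim = 32^11
= 1024 (after 2 factors)
= 32768 (after 3 factors)
= 1048576 (after 4 factors)
= 33554432 (after 5 factors)
= 1073741824 (after 6 factors)
= 34359738368 (after 7 factors)
= 1099511627776 (after 8 factors)
= 35184372088832 (after 9 factors)
= 1125899906842624 (after 10 factors)
= 36028797018963968 (after 11 factors)
= 36028797018963968

36028797018963968


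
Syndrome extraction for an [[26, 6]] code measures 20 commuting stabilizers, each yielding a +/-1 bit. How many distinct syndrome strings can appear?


Each stabilizer generator gives a binary (+1 or -1) measurement outcome.
With 20 independent generators:
Total syndromes = 2^20
= 1048576

1048576


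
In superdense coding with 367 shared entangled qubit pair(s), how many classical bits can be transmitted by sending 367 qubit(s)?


Superdense coding allows 2 classical bits per shared entangled pair.
367 pair(s) -> 2 * 367 = 734 classical bits

734


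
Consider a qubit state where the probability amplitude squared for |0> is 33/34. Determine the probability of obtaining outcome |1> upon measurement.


|alpha|^2 = 33/34 = 0.9706
|beta|^2 = 1 - 33/34 = 1/34 = 0.0294
P(|1>) = |beta|^2 = 0.0294

0.0294


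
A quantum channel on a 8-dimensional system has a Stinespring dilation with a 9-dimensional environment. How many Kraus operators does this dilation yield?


Tracing out the environment in an orthonormal basis {|i>_E} gives Kraus operators K_i = <i|_E U |0>_E.
Number of Kraus operators = dim(H_env) = d_env
= 9

9


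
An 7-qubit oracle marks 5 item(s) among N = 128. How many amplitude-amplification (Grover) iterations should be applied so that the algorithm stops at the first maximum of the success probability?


After j Grover iterations the success probability is P(j) = sin^2((2j+1)*theta), where sin(theta) = sqrt(k/N).
N = 2^7 = 128, k = 5
sin(theta) = sqrt(k/N) = 0.1976423538
theta = arcsin(sqrt(k/N)) = 0.1989522465 rad
P(j) reaches its first maximum when (2j+1)*theta is as close as possible to pi/2, i.e. j = round(pi/(4*theta) - 1/2).
pi/(4*theta) - 1/2 = 3.4477
(For comparison, the common estimate pi/4 * sqrt(N/k) = 3.9738; the exact maximiser is used here.)
Optimal iterations = 3

3


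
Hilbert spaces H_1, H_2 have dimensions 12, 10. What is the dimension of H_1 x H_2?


dim(H_1 x H_2) = 12 * 10
= 120

120


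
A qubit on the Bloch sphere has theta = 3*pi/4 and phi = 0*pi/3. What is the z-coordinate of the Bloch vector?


theta = 2.3562, phi = 0.0000
r_z = cos(theta) = -0.7071

-0.7071


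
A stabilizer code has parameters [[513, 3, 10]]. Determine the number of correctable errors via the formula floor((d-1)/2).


Code parameters: [[513, 3, 10]], distance d = 10.
Number of correctable errors = floor((d-1)/2)
= floor((10 - 1)/2)
= floor(9/2)
= 4

4


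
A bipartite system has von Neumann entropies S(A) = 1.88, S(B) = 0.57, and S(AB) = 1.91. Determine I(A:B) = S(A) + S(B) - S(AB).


I(A:B) = S(A) + S(B) - S(AB)
= 1.88 + 0.57 - 1.91
= 0.5400

0.5400


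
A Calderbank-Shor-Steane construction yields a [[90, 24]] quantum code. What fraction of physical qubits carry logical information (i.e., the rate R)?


Code rate R = k/n
= 24/90
= 0.2667

0.2667


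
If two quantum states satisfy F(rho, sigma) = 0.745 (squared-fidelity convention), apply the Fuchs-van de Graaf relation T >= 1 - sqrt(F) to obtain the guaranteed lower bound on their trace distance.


Fuchs-van de Graaf (squared-fidelity convention): 1 - sqrt(F) <= T <= sqrt(1 - F).
Lower bound: T >= 1 - sqrt(F)
sqrt(F) = sqrt(0.745) = 0.8631
T >= 1 - 0.8631
T >= 0.1369

0.1369


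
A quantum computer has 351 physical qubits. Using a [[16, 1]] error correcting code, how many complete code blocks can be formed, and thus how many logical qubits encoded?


Each code block uses 16 physical qubits for 1 logical qubit(s).
Number of complete blocks = floor(351 / 16) = 21
Logical qubits = 21 * 1
= 21

21


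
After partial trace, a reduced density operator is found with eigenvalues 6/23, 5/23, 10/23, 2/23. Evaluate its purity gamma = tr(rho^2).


tr(rho^2) = sum of eigenvalues squared
= (6/23)^2 + (5/23)^2 + (10/23)^2 + (2/23)^2
= (36 + 25 + 100 + 4) / 529
= 165/529
= 0.3119

0.3119


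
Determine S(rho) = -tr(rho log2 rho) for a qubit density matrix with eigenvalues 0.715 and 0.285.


S = -p*log2(p) - (1-p)*log2(1-p)
p = 0.7150, 1-p = 0.2850
= -0.7150 * log2(0.7150) - 0.2850 * log2(0.2850)
= -(-0.3460) - (-0.5161)
= 0.8622

0.8622


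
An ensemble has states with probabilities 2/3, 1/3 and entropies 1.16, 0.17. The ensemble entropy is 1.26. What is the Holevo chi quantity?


chi = S(rho) - sum_i p_i * S(rho_i)
Weighted entropy = 2/3 * 1.16 + 1/3 * 0.17
= 0.8300
chi = 1.26 - 0.8300
= 0.4300

0.4300


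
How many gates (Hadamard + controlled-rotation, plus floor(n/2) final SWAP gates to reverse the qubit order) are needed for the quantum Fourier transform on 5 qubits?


Hadamard gates: 5
Controlled rotations: n*(n-1)/2 = 5*4/2 = 10
SWAP gates: floor(n/2) = floor(5/2) = 2
Total = 5 + 10 + 2
= 17

17


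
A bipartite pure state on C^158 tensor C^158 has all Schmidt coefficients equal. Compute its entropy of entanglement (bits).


For a maximally entangled state in d x d:
S = log2(d) = log2(158)
= 7.3038

7.3038


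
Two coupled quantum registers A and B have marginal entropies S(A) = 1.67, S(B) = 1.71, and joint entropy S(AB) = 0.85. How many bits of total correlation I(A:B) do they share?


I(A:B) = S(A) + S(B) - S(AB)
= 1.67 + 1.71 - 0.85
= 2.5300

2.5300


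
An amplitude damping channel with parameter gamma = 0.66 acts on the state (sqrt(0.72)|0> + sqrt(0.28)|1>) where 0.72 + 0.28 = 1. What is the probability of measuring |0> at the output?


For amplitude damping with parameter gamma on state sqrt(a)|0> + sqrt(b)|1>:
alpha^2 = 0.72, beta^2 = 0.28
P(|0>) = alpha^2 + gamma * beta^2
= 0.72 + 0.66 * 0.28
= 0.72 + 0.1848
= 0.9048

0.9048


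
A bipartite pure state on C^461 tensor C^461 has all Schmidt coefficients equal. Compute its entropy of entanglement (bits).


For a maximally entangled state in d x d:
S = log2(d) = log2(461)
= 8.8486

8.8486


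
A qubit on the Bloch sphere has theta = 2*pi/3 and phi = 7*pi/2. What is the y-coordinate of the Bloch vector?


theta = 2.0944, phi = 10.9956
r_y = sin(theta)*sin(phi) = 0.8660 * -1.0000
r_y = -0.8660

-0.8660


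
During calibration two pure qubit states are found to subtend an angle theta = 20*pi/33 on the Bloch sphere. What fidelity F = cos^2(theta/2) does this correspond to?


For states separated by angle theta on Bloch sphere:
F = cos^2(theta/2)
theta = 20*pi/33 = 1.9040
theta/2 = 0.9520
cos(theta/2) = 0.5801
F = 0.3365

0.3365


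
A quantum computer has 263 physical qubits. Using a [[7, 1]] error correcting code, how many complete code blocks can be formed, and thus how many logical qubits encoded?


Each code block uses 7 physical qubits for 1 logical qubit(s).
Number of complete blocks = floor(263 / 7) = 37
Logical qubits = 37 * 1
= 37

37


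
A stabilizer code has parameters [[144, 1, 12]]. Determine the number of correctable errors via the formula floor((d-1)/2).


Code parameters: [[144, 1, 12]], distance d = 12.
Number of correctable errors = floor((d-1)/2)
= floor((12 - 1)/2)
= floor(11/2)
= 5

5


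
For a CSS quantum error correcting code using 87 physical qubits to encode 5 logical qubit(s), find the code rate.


Code rate R = k/n
= 5/87
= 0.0575

0.0575


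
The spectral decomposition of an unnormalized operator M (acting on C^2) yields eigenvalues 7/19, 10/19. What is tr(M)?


tr(M) = sum of eigenvalues
= 7/19 + 10/19
= 17/19
= 0.8947

0.8947


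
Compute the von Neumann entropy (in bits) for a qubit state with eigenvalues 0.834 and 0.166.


S = -p*log2(p) - (1-p)*log2(1-p)
p = 0.8340, 1-p = 0.1660
= -0.8340 * log2(0.8340) - 0.1660 * log2(0.1660)
= -(-0.2184) - (-0.4301)
= 0.6485

0.6485


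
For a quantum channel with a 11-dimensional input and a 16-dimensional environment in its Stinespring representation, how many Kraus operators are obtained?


Tracing out the environment in an orthonormal basis {|i>_E} gives Kraus operators K_i = <i|_E U |0>_E.
Number of Kraus operators = dim(H_env) = d_env
= 16

16


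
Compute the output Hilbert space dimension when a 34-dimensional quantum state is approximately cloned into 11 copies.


Output space = H^(tensor 11) where dim(H) = 34
dim = 34^11
= 1156 (after 2 factors)
= 39304 (after 3 factors)
= 1336336 (after 4 factors)
= 45435424 (after 5 factors)
= 1544804416 (after 6 factors)
= 52523350144 (after 7 factors)
= 1785793904896 (after 8 factors)
= 60716992766464 (after 9 factors)
= 2064377754059776 (after 10 factors)
= 70188843638032384 (after 11 factors)
= 70188843638032384

70188843638032384


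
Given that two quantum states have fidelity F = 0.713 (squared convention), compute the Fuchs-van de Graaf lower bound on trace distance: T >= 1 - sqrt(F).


Fuchs-van de Graaf (squared-fidelity convention): 1 - sqrt(F) <= T <= sqrt(1 - F).
Lower bound: T >= 1 - sqrt(F)
sqrt(F) = sqrt(0.713) = 0.8444
T >= 1 - 0.8444
T >= 0.1556

0.1556


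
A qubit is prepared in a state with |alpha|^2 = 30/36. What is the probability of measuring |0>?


|alpha|^2 = 30/36 = 0.8333
|beta|^2 = 1 - 30/36 = 6/36 = 0.1667
P(|0>) = |alpha|^2 = 0.8333

0.8333


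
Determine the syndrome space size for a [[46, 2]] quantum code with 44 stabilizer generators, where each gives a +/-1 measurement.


Each stabilizer generator gives a binary (+1 or -1) measurement outcome.
With 44 independent generators:
Total syndromes = 2^44
= 17592186044416

17592186044416


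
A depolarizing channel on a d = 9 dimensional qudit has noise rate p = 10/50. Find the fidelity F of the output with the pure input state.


F = (1-p) + p/d
= (1 - 0.2000) + 0.2000/9
= 0.8000 + 0.0222
= 0.8222

0.8222


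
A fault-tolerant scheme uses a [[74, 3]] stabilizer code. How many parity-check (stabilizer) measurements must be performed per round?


For an [[n,k]] stabilizer code:
Number of stabilizer generators = n - k
= 74 - 3
= 71

71


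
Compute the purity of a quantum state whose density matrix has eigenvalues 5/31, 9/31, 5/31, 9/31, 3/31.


tr(rho^2) = sum of eigenvalues squared
= (5/31)^2 + (9/31)^2 + (5/31)^2 + (9/31)^2 + (3/31)^2
= (25 + 81 + 25 + 81 + 9) / 961
= 221/961
= 0.2300

0.2300


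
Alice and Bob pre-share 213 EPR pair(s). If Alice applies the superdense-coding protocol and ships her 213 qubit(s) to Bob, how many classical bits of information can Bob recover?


Superdense coding allows 2 classical bits per shared entangled pair.
213 pair(s) -> 2 * 213 = 426 classical bits

426


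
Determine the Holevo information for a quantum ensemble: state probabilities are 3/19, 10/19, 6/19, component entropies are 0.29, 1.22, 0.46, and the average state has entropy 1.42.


chi = S(rho) - sum_i p_i * S(rho_i)
Weighted entropy = 3/19 * 0.29 + 10/19 * 1.22 + 6/19 * 0.46
= 0.8332
chi = 1.42 - 0.8332
= 0.5868

0.5868


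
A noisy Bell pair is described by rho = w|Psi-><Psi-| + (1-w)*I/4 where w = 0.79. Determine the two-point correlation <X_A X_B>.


|Psi-> = (|01> - |10>)/sqrt(2)
For the pure Bell state, <X_A X_B> = -1 (Bell-state Pauli correlator).
The maximally-mixed part I/4 has tr(I/4 * P tensor P) = 0 for any traceless Pauli P.
So <X_A X_B>_rho = w * (-1) + (1 - w) * 0
= 0.79 * (-1)
= -0.7900

-0.7900


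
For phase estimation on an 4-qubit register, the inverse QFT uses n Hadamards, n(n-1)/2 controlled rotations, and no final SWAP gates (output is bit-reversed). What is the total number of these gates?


Hadamard gates: 4
Controlled rotations: n*(n-1)/2 = 4*3/2 = 6
SWAP gates: 0 (omitted)
Total = 4 + 6
= 10

10


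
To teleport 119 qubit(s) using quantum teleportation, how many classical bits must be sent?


Quantum teleportation requires 2 classical bits per qubit teleported.
119 qubit(s) -> 2 * 119 = 238 classical bits

238


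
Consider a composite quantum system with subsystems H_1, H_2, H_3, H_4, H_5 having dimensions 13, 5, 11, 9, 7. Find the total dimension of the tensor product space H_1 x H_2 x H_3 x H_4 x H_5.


dim(H_1 x H_2 x H_3 x H_4 x H_5) = 13 * 5 * 11 * 9 * 7
= 65 * 11 * 9 * 7
= 715 * 9 * 7
= 6435 * 7
= 45045

45045


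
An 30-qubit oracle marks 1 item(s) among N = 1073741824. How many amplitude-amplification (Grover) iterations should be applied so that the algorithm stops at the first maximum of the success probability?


After j Grover iterations the success probability is P(j) = sin^2((2j+1)*theta), where sin(theta) = sqrt(k/N).
N = 2^30 = 1073741824, k = 1
sin(theta) = sqrt(k/N) = 3.051757812e-05
theta = arcsin(sqrt(k/N)) = 3.051757813e-05 rad
P(j) reaches its first maximum when (2j+1)*theta is as close as possible to pi/2, i.e. j = round(pi/(4*theta) - 1/2).
pi/(4*theta) - 1/2 = 25735.4270
(For comparison, the common estimate pi/4 * sqrt(N/k) = 25735.9270; the exact maximiser is used here.)
Optimal iterations = 25735

25735


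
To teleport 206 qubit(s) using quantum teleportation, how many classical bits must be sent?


Quantum teleportation requires 2 classical bits per qubit teleported.
206 qubit(s) -> 2 * 206 = 412 classical bits

412


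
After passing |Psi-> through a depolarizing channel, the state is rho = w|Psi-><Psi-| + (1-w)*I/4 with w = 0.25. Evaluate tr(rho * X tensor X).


|Psi-> = (|01> - |10>)/sqrt(2)
For the pure Bell state, <X_A X_B> = -1 (Bell-state Pauli correlator).
The maximally-mixed part I/4 has tr(I/4 * P tensor P) = 0 for any traceless Pauli P.
So <X_A X_B>_rho = w * (-1) + (1 - w) * 0
= 0.25 * (-1)
= -0.2500

-0.2500


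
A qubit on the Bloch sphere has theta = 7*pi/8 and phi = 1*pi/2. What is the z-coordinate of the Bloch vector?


theta = 2.7489, phi = 1.5708
r_z = cos(theta) = -0.9239

-0.9239


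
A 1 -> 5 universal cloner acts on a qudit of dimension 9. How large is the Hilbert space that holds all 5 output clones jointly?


Output space = H^(tensor 5) where dim(H) = 9
dim = 9^5
= 81 (after 2 factors)
= 729 (after 3 factors)
= 6561 (after 4 factors)
= 59049 (after 5 factors)
= 59049

59049


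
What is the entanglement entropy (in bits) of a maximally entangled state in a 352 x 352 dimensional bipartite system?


For a maximally entangled state in d x d:
S = log2(d) = log2(352)
= 8.4594

8.4594


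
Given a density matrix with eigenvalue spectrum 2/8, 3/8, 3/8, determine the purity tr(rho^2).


tr(rho^2) = sum of eigenvalues squared
= (2/8)^2 + (3/8)^2 + (3/8)^2
= (4 + 9 + 9) / 64
= 22/64
= 0.3438

0.3438


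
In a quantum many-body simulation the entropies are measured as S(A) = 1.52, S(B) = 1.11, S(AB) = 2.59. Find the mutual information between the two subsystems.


I(A:B) = S(A) + S(B) - S(AB)
= 1.52 + 1.11 - 2.59
= 0.0400

0.0400


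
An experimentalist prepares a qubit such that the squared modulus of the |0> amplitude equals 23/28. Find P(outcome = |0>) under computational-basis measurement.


|alpha|^2 = 23/28 = 0.8214
|beta|^2 = 1 - 23/28 = 5/28 = 0.1786
P(|0>) = |alpha|^2 = 0.8214

0.8214


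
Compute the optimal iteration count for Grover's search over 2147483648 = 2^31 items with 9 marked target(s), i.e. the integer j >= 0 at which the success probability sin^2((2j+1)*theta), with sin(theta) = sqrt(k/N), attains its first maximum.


After j Grover iterations the success probability is P(j) = sin^2((2j+1)*theta), where sin(theta) = sqrt(k/N).
N = 2^31 = 2147483648, k = 9
sin(theta) = sqrt(k/N) = 6.473755931e-05
theta = arcsin(sqrt(k/N)) = 6.473755936e-05 rad
P(j) reaches its first maximum when (2j+1)*theta is as close as possible to pi/2, i.e. j = round(pi/(4*theta) - 1/2).
pi/(4*theta) - 1/2 = 12131.5323
(For comparison, the common estimate pi/4 * sqrt(N/k) = 12132.0323; the exact maximiser is used here.)
Optimal iterations = 12132

12132


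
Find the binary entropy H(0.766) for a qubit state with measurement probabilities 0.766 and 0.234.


S = -p*log2(p) - (1-p)*log2(1-p)
p = 0.7660, 1-p = 0.2340
= -0.7660 * log2(0.7660) - 0.2340 * log2(0.2340)
= -(-0.2946) - (-0.4903)
= 0.7849

0.7849


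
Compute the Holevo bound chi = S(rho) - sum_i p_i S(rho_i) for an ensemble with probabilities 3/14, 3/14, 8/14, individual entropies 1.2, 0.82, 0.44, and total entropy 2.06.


chi = S(rho) - sum_i p_i * S(rho_i)
Weighted entropy = 3/14 * 1.2 + 3/14 * 0.82 + 8/14 * 0.44
= 0.6843
chi = 2.06 - 0.6843
= 1.3757

1.3757


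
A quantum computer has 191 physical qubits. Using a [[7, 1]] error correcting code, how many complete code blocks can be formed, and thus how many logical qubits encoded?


Each code block uses 7 physical qubits for 1 logical qubit(s).
Number of complete blocks = floor(191 / 7) = 27
Logical qubits = 27 * 1
= 27

27


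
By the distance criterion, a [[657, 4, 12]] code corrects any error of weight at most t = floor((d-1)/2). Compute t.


Code parameters: [[657, 4, 12]], distance d = 12.
Number of correctable errors = floor((d-1)/2)
= floor((12 - 1)/2)
= floor(11/2)
= 5

5


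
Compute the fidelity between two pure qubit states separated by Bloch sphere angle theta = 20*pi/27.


For states separated by angle theta on Bloch sphere:
F = cos^2(theta/2)
theta = 20*pi/27 = 2.3271
theta/2 = 1.1636
cos(theta/2) = 0.3961
F = 0.1569

0.1569


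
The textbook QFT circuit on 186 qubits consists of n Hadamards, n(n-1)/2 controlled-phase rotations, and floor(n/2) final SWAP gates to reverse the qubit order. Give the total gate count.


Hadamard gates: 186
Controlled rotations: n*(n-1)/2 = 186*185/2 = 17205
SWAP gates: floor(n/2) = floor(186/2) = 93
Total = 186 + 17205 + 93
= 17484

17484


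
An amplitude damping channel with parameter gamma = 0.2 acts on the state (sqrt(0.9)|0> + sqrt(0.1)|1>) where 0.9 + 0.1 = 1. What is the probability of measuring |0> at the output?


For amplitude damping with parameter gamma on state sqrt(a)|0> + sqrt(b)|1>:
alpha^2 = 0.9, beta^2 = 0.1
P(|0>) = alpha^2 + gamma * beta^2
= 0.9 + 0.2 * 0.1
= 0.9 + 0.0200
= 0.9200

0.9200


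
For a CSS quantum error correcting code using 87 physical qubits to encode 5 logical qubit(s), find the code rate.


Code rate R = k/n
= 5/87
= 0.0575

0.0575


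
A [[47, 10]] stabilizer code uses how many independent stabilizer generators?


For an [[n,k]] stabilizer code:
Number of stabilizer generators = n - k
= 47 - 10
= 37

37


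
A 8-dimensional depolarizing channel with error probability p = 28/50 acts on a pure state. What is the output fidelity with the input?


F = (1-p) + p/d
= (1 - 0.5600) + 0.5600/8
= 0.4400 + 0.0700
= 0.5100

0.5100


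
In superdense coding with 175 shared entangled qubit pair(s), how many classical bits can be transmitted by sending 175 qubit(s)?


Superdense coding allows 2 classical bits per shared entangled pair.
175 pair(s) -> 2 * 175 = 350 classical bits

350


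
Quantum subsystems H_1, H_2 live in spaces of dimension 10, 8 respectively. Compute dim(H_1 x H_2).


dim(H_1 x H_2) = 10 * 8
= 80

80


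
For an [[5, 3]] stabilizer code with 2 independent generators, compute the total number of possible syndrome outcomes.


Each stabilizer generator gives a binary (+1 or -1) measurement outcome.
With 2 independent generators:
Total syndromes = 2^2
= 4

4


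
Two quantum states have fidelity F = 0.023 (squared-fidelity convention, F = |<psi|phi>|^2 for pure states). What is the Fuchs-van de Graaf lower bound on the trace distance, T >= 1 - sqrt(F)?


Fuchs-van de Graaf (squared-fidelity convention): 1 - sqrt(F) <= T <= sqrt(1 - F).
Lower bound: T >= 1 - sqrt(F)
sqrt(F) = sqrt(0.023) = 0.1517
T >= 1 - 0.1517
T >= 0.8483

0.8483


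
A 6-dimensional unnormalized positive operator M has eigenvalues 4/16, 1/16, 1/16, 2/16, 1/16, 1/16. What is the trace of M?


tr(M) = sum of eigenvalues
= 4/16 + 1/16 + 1/16 + 2/16 + 1/16 + 1/16
= 10/16
= 0.6250

0.6250
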